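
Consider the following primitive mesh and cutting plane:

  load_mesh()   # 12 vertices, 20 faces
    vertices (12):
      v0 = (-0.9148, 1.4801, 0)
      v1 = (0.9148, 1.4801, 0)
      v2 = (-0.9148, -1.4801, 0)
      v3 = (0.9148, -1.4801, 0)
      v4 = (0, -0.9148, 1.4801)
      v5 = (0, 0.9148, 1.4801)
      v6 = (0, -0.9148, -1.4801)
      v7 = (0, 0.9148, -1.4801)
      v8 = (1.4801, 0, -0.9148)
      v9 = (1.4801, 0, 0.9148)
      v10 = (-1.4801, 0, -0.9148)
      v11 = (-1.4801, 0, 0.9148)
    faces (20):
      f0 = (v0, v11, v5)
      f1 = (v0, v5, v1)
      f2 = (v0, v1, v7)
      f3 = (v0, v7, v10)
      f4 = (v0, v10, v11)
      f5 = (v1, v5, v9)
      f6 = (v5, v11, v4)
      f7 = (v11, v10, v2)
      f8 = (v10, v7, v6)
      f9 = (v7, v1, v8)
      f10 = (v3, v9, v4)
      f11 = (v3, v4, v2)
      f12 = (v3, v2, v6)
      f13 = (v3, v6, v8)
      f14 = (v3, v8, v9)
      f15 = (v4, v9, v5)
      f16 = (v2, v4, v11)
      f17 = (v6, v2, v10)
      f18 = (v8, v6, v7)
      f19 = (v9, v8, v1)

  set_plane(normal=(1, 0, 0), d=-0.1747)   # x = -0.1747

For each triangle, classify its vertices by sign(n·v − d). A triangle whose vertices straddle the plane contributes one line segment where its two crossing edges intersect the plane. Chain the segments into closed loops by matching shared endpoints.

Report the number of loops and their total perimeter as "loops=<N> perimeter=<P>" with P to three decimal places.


Straddling triangles (10 of 20):
  (v0,v11,v5) [--+] → (-0.1747, 0.806824, 1.41338)–(-0.1747, 1.02276, 1.19744)  len=0.3054
  (v0,v5,v1) [-++] → (-0.1747, 1.02276, 1.19744)–(-0.1747, 1.4801, 0)  len=1.2818
  (v0,v1,v7) [-++] → (-0.1747, 1.4801, 0)–(-0.1747, 1.02276, -1.19744)  len=1.2818
  (v0,v7,v10) [-+-] → (-0.1747, 1.02276, -1.19744)–(-0.1747, 0.806824, -1.41338)  len=0.3054
  (v5,v11,v4) [+-+] → (-0.1747, 0.806824, 1.41338)–(-0.1747, -0.806824, 1.41338)  len=1.6136
  (v10,v7,v6) [-++] → (-0.1747, 0.806824, -1.41338)–(-0.1747, -0.806824, -1.41338)  len=1.6136
  (v3,v4,v2) [++-] → (-0.1747, -1.02276, 1.19744)–(-0.1747, -1.4801, 0)  len=1.2818
  (v3,v2,v6) [+-+] → (-0.1747, -1.4801, 0)–(-0.1747, -1.02276, -1.19744)  len=1.2818
  (v2,v4,v11) [-+-] → (-0.1747, -1.02276, 1.19744)–(-0.1747, -0.806824, 1.41338)  len=0.3054
  (v6,v2,v10) [+--] → (-0.1747, -1.02276, -1.19744)–(-0.1747, -0.806824, -1.41338)  len=0.3054

Chained into 1 loop(s):
  loop 1: 10 segments, perimeter = 9.5760
Total perimeter = 9.576

loops=1 perimeter=9.576


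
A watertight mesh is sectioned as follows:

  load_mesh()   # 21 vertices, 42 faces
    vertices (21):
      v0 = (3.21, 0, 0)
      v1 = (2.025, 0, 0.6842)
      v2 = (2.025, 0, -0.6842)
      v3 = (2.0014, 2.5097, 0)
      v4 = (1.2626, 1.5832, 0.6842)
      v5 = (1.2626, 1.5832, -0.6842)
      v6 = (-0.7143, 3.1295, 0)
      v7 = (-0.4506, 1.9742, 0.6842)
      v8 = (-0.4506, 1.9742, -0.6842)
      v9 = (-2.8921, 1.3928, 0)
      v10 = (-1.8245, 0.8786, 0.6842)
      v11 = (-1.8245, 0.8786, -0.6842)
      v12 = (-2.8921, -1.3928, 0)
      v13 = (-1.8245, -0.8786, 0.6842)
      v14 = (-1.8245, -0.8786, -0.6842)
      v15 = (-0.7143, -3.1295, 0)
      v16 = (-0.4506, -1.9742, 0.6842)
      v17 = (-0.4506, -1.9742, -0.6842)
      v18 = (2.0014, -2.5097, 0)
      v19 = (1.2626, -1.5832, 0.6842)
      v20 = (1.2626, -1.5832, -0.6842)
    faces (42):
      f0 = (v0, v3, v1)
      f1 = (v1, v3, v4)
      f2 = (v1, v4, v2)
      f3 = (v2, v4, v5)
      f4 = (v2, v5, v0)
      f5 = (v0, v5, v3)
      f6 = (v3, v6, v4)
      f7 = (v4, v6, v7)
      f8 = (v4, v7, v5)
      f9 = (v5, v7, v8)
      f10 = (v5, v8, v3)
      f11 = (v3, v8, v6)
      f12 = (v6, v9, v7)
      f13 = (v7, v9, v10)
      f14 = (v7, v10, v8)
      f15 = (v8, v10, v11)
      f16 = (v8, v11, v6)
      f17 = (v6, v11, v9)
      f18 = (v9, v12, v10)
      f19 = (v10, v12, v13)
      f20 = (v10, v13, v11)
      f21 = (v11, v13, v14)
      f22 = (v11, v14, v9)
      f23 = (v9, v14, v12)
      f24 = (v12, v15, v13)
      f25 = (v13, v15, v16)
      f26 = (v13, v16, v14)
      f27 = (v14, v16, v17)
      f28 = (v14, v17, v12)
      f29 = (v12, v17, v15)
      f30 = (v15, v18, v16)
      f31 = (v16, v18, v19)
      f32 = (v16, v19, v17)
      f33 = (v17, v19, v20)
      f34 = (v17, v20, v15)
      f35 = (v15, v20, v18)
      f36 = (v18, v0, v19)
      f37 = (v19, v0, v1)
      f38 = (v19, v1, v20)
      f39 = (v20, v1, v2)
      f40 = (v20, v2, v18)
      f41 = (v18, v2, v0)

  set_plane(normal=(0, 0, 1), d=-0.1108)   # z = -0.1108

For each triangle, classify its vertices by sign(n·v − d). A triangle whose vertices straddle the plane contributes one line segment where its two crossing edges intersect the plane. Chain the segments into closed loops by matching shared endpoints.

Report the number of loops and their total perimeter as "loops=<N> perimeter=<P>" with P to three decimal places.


loops=2 perimeter=30.634

Straddling triangles (28 of 42):
  (v1,v4,v2) [++-] → (1.70553, 0.663408, -0.1108)–(2.025, 0, -0.1108)  len=0.7363
  (v2,v4,v5) [-+-] → (1.70553, 0.663408, -0.1108)–(1.2626, 1.5832, -0.1108)  len=1.0209
  (v2,v5,v0) [--+] → (2.89464, 0.256385, -0.1108)–(3.0181, 0, -0.1108)  len=0.2846
  (v0,v5,v3) [+-+] → (2.89464, 0.256385, -0.1108)–(1.88176, 2.35966, -0.1108)  len=2.3345
  (v4,v7,v5) [++-] → (0.544719, 1.74704, -0.1108)–(1.2626, 1.5832, -0.1108)  len=0.7363
  (v5,v7,v8) [-+-] → (0.544719, 1.74704, -0.1108)–(-0.4506, 1.9742, -0.1108)  len=1.0209
  (v5,v8,v3) [--+] → (1.60432, 2.42298, -0.1108)–(1.88176, 2.35966, -0.1108)  len=0.2846
  (v3,v8,v6) [+-+] → (1.60432, 2.42298, -0.1108)–(-0.671596, 2.94241, -0.1108)  len=2.3344
  (v7,v10,v8) [++-] → (-1.0263, 1.51511, -0.1108)–(-0.4506, 1.9742, -0.1108)  len=0.7363
  (v8,v10,v11) [-+-] → (-1.0263, 1.51511, -0.1108)–(-1.8245, 0.8786, -0.1108)  len=1.0209
  (v8,v11,v6) [--+] → (-0.894087, 2.76499, -0.1108)–(-0.671596, 2.94241, -0.1108)  len=0.2846
  (v6,v11,v9) [+-+] → (-0.894087, 2.76499, -0.1108)–(-2.71921, 1.30953, -0.1108)  len=2.3344
  (v10,v13,v11) [++-] → (-1.8245, 0.142281, -0.1108)–(-1.8245, 0.8786, -0.1108)  len=0.7363
  (v11,v13,v14) [-+-] → (-1.8245, 0.142281, -0.1108)–(-1.8245, -0.8786, -0.1108)  len=1.0209
  (v11,v14,v9) [--+] → (-2.71921, 1.02497, -0.1108)–(-2.71921, 1.30953, -0.1108)  len=0.2846
  (v9,v14,v12) [+-+] → (-2.71921, 1.02497, -0.1108)–(-2.71921, -1.30953, -0.1108)  len=2.3345
  (v13,v16,v14) [++-] → (-1.2488, -1.33769, -0.1108)–(-1.8245, -0.8786, -0.1108)  len=0.7363
  (v14,v16,v17) [-+-] → (-1.2488, -1.33769, -0.1108)–(-0.4506, -1.9742, -0.1108)  len=1.0209
  (v14,v17,v12) [--+] → (-2.49672, -1.48695, -0.1108)–(-2.71921, -1.30953, -0.1108)  len=0.2846
  (v12,v17,v15) [+-+] → (-2.49672, -1.48695, -0.1108)–(-0.671596, -2.94241, -0.1108)  len=2.3344
  (v16,v19,v17) [++-] → (0.267281, -1.81036, -0.1108)–(-0.4506, -1.9742, -0.1108)  len=0.7363
  (v17,v19,v20) [-+-] → (0.267281, -1.81036, -0.1108)–(1.2626, -1.5832, -0.1108)  len=1.0209
  (v17,v20,v15) [--+] → (-0.394159, -2.87909, -0.1108)–(-0.671596, -2.94241, -0.1108)  len=0.2846
  (v15,v20,v18) [+-+] → (-0.394159, -2.87909, -0.1108)–(1.88176, -2.35966, -0.1108)  len=2.3344
  (v19,v1,v20) [++-] → (1.58207, -0.919792, -0.1108)–(1.2626, -1.5832, -0.1108)  len=0.7363
  (v20,v1,v2) [-+-] → (1.58207, -0.919792, -0.1108)–(2.025, 0, -0.1108)  len=1.0209
  (v20,v2,v18) [--+] → (2.00522, -2.10328, -0.1108)–(1.88176, -2.35966, -0.1108)  len=0.2846
  (v18,v2,v0) [+-+] → (2.00522, -2.10328, -0.1108)–(3.0181, 0, -0.1108)  len=2.3345

Chained into 2 loop(s):
  loop 1: 14 segments, perimeter = 12.3006
  loop 2: 14 segments, perimeter = 18.3331
Total perimeter = 30.634


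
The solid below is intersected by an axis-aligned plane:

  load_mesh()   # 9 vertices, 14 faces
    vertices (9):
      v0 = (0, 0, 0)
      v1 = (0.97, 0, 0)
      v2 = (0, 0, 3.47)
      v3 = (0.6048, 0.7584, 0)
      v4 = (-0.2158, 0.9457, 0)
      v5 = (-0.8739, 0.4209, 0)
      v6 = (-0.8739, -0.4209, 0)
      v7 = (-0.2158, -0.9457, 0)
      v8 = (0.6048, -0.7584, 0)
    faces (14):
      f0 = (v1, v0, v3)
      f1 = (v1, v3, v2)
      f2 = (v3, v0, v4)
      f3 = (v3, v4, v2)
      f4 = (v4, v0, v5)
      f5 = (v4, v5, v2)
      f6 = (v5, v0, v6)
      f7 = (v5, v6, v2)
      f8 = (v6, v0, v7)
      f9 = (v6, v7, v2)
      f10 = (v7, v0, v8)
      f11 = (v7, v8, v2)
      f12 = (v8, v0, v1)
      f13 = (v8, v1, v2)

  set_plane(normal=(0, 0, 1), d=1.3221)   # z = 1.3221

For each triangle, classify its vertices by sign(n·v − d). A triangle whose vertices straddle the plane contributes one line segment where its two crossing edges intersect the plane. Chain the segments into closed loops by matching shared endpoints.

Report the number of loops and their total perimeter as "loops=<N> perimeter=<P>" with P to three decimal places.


Straddling triangles (7 of 14):
  (v1,v3,v2) [--+] → (0.374366, 0.469443, 1.3221)–(0.600422, 0, 1.3221)  len=0.5210
  (v3,v4,v2) [--+] → (-0.133578, 0.58538, 1.3221)–(0.374366, 0.469443, 1.3221)  len=0.5210
  (v4,v5,v2) [--+] → (-0.540937, 0.260533, 1.3221)–(-0.133578, 0.58538, 1.3221)  len=0.5210
  (v5,v6,v2) [--+] → (-0.540937, -0.260533, 1.3221)–(-0.540937, 0.260533, 1.3221)  len=0.5211
  (v6,v7,v2) [--+] → (-0.133578, -0.58538, 1.3221)–(-0.540937, -0.260533, 1.3221)  len=0.5210
  (v7,v8,v2) [--+] → (0.374366, -0.469443, 1.3221)–(-0.133578, -0.58538, 1.3221)  len=0.5210
  (v8,v1,v2) [--+] → (0.600422, 0, 1.3221)–(0.374366, -0.469443, 1.3221)  len=0.5210

Chained into 1 loop(s):
  loop 1: 7 segments, perimeter = 3.6472
Total perimeter = 3.647

loops=1 perimeter=3.647


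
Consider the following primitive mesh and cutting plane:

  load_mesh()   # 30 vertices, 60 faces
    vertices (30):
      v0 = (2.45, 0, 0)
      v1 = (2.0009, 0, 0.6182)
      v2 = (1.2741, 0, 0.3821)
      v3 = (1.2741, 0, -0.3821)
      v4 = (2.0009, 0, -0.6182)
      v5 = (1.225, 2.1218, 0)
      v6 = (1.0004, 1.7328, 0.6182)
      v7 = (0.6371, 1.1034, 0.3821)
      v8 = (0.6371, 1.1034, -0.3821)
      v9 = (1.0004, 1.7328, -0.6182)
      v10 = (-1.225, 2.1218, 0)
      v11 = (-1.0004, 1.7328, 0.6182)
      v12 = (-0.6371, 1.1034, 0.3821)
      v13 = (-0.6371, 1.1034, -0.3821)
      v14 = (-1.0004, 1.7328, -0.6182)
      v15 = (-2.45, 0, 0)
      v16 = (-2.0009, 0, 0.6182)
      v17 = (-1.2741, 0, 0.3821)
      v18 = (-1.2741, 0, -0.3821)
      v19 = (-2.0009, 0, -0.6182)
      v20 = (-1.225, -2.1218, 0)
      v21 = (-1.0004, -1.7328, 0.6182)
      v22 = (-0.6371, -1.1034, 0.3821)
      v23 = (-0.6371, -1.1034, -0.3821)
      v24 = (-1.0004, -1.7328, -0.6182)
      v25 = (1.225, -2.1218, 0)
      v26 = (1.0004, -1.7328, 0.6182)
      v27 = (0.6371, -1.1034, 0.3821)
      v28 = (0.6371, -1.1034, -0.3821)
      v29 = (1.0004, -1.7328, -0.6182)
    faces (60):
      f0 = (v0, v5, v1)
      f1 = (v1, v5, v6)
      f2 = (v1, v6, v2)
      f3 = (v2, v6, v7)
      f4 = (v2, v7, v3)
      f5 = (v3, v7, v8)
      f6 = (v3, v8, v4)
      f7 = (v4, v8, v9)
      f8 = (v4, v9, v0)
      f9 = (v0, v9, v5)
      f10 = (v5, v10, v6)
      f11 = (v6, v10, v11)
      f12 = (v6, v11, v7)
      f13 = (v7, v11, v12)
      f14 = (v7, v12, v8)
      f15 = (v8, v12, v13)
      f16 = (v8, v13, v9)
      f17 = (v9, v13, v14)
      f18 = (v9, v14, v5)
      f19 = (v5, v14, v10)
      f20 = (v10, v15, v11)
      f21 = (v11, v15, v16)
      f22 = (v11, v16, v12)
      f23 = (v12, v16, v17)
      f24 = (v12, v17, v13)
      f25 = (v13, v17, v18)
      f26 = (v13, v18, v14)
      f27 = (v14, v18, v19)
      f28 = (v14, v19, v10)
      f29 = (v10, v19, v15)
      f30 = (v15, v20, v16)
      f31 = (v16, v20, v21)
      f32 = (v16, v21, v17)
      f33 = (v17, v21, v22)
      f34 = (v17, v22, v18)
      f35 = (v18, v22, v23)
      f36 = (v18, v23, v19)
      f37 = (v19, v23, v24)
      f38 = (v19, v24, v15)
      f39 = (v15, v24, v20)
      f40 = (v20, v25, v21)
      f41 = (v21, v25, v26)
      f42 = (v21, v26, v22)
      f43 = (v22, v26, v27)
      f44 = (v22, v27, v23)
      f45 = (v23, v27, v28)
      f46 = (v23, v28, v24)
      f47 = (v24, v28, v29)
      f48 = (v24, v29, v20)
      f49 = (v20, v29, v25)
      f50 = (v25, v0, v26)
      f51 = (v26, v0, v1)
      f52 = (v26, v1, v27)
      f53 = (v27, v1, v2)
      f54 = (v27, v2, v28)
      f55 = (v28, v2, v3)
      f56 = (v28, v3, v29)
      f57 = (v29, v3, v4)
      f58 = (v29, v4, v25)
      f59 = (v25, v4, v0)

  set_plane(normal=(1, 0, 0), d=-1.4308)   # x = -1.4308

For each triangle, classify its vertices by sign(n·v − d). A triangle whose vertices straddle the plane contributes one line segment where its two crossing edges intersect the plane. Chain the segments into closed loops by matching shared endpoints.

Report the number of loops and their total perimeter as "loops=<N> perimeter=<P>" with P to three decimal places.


Straddling triangles (14 of 60):
  (v10,v15,v11) [+-+] → (-1.4308, 1.76534, 0)–(-1.4308, 1.21832, 0.434651)  len=0.6987
  (v11,v15,v16) [+--] → (-1.4308, 1.21832, 0.434651)–(-1.4308, 0.987376, 0.6182)  len=0.2950
  (v11,v16,v12) [+-+] → (-1.4308, 0.987376, 0.6182)–(-1.4308, 0.461247, 0.519505)  len=0.5353
  (v12,v16,v17) [+-+] → (-1.4308, 0.461247, 0.519505)–(-1.4308, 0, 0.433004)  len=0.4693
  (v14,v18,v19) [++-] → (-1.4308, 0, -0.433004)–(-1.4308, 0.987376, -0.6182)  len=1.0046
  (v14,v19,v10) [+-+] → (-1.4308, 0.987376, -0.6182)–(-1.4308, 1.55901, -0.163972)  len=0.7301
  (v10,v19,v15) [+--] → (-1.4308, 1.55901, -0.163972)–(-1.4308, 1.76534, 0)  len=0.2635
  (v15,v20,v16) [-+-] → (-1.4308, -1.76534, 0)–(-1.4308, -1.55901, 0.163972)  len=0.2635
  (v16,v20,v21) [-++] → (-1.4308, -1.55901, 0.163972)–(-1.4308, -0.987376, 0.6182)  len=0.7301
  (v16,v21,v17) [-++] → (-1.4308, -0.987376, 0.6182)–(-1.4308, 0, 0.433004)  len=1.0046
  (v18,v23,v19) [++-] → (-1.4308, -0.461247, -0.519505)–(-1.4308, 0, -0.433004)  len=0.4693
  (v19,v23,v24) [-++] → (-1.4308, -0.461247, -0.519505)–(-1.4308, -0.987376, -0.6182)  len=0.5353
  (v19,v24,v15) [-+-] → (-1.4308, -0.987376, -0.6182)–(-1.4308, -1.21832, -0.434651)  len=0.2950
  (v15,v24,v20) [-++] → (-1.4308, -1.21832, -0.434651)–(-1.4308, -1.76534, 0)  len=0.6987

Chained into 1 loop(s):
  loop 1: 14 segments, perimeter = 7.9931
Total perimeter = 7.993

loops=1 perimeter=7.993


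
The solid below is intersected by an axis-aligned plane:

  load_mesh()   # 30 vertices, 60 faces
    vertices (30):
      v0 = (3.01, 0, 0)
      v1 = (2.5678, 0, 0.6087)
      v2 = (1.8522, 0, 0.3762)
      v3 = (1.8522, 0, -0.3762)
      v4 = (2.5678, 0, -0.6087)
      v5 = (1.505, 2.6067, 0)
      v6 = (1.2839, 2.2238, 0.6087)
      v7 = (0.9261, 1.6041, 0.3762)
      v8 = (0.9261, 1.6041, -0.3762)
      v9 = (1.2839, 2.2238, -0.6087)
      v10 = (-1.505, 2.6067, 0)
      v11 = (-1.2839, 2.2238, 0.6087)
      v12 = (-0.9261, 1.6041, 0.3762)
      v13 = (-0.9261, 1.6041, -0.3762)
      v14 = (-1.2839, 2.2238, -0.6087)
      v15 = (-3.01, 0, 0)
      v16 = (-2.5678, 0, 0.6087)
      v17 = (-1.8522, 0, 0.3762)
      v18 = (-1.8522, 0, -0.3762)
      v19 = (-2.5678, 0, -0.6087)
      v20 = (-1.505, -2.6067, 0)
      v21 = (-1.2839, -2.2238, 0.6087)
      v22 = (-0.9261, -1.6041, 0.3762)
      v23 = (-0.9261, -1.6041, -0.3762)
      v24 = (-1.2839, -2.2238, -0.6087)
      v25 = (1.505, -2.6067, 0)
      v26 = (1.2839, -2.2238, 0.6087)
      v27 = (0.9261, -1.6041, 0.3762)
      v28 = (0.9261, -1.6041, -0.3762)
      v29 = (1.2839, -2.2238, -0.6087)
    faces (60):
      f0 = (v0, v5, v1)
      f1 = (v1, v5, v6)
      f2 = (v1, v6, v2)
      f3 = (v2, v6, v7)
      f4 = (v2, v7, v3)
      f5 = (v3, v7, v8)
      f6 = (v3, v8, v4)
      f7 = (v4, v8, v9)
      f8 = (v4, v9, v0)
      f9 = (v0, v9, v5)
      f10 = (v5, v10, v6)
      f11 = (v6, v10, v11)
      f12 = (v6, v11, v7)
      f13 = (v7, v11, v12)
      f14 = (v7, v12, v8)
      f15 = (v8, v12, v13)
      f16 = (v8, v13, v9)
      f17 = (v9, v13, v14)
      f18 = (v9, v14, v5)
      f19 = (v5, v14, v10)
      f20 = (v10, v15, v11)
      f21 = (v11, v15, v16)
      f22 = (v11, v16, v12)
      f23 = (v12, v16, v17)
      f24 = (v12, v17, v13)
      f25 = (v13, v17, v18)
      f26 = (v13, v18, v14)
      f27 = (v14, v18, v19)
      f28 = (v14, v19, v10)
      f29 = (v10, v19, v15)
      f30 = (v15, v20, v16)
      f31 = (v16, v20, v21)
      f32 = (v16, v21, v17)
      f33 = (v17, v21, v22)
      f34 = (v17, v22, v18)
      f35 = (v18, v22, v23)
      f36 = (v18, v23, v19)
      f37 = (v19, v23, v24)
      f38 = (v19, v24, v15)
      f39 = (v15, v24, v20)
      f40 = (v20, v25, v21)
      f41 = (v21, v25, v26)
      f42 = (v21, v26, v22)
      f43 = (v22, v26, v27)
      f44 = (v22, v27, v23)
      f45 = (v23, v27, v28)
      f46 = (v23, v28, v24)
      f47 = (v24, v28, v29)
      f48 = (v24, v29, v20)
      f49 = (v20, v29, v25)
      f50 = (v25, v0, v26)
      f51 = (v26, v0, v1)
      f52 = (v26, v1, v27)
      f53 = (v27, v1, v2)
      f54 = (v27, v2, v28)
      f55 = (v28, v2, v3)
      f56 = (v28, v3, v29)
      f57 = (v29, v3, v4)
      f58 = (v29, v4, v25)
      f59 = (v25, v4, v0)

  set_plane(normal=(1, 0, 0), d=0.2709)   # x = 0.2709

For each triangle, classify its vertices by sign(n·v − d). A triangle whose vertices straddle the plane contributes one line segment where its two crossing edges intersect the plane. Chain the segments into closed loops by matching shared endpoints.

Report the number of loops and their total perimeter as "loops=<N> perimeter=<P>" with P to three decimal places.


Straddling triangles (20 of 60):
  (v5,v10,v6) [+-+] → (0.2709, 2.6067, 0)–(0.2709, 2.36288, 0.387605)  len=0.4579
  (v6,v10,v11) [+--] → (0.2709, 2.36288, 0.387605)–(0.2709, 2.2238, 0.6087)  len=0.2612
  (v6,v11,v7) [+-+] → (0.2709, 2.2238, 0.6087)–(0.2709, 1.78782, 0.445129)  len=0.4657
  (v7,v11,v12) [+--] → (0.2709, 1.78782, 0.445129)–(0.2709, 1.6041, 0.3762)  len=0.1962
  (v7,v12,v8) [+-+] → (0.2709, 1.6041, 0.3762)–(0.2709, 1.6041, -0.110045)  len=0.4862
  (v8,v12,v13) [+--] → (0.2709, 1.6041, -0.110045)–(0.2709, 1.6041, -0.3762)  len=0.2662
  (v8,v13,v9) [+-+] → (0.2709, 1.6041, -0.3762)–(0.2709, 1.93975, -0.502129)  len=0.3585
  (v9,v13,v14) [+--] → (0.2709, 1.93975, -0.502129)–(0.2709, 2.2238, -0.6087)  len=0.3034
  (v9,v14,v5) [+-+] → (0.2709, 2.2238, -0.6087)–(0.2709, 2.43727, -0.269352)  len=0.4009
  (v5,v14,v10) [+--] → (0.2709, 2.43727, -0.269352)–(0.2709, 2.6067, 0)  len=0.3182
  (v20,v25,v21) [-+-] → (0.2709, -2.6067, 0)–(0.2709, -2.43727, 0.269352)  len=0.3182
  (v21,v25,v26) [-++] → (0.2709, -2.43727, 0.269352)–(0.2709, -2.2238, 0.6087)  len=0.4009
  (v21,v26,v22) [-+-] → (0.2709, -2.2238, 0.6087)–(0.2709, -1.93975, 0.502129)  len=0.3034
  (v22,v26,v27) [-++] → (0.2709, -1.93975, 0.502129)–(0.2709, -1.6041, 0.3762)  len=0.3585
  (v22,v27,v23) [-+-] → (0.2709, -1.6041, 0.3762)–(0.2709, -1.6041, 0.110045)  len=0.2662
  (v23,v27,v28) [-++] → (0.2709, -1.6041, 0.110045)–(0.2709, -1.6041, -0.3762)  len=0.4862
  (v23,v28,v24) [-+-] → (0.2709, -1.6041, -0.3762)–(0.2709, -1.78782, -0.445129)  len=0.1962
  (v24,v28,v29) [-++] → (0.2709, -1.78782, -0.445129)–(0.2709, -2.2238, -0.6087)  len=0.4657
  (v24,v29,v20) [-+-] → (0.2709, -2.2238, -0.6087)–(0.2709, -2.36288, -0.387605)  len=0.2612
  (v20,v29,v25) [-++] → (0.2709, -2.36288, -0.387605)–(0.2709, -2.6067, 0)  len=0.4579

Chained into 2 loop(s):
  loop 1: 10 segments, perimeter = 3.5144
  loop 2: 10 segments, perimeter = 3.5144
Total perimeter = 7.029

loops=2 perimeter=7.029


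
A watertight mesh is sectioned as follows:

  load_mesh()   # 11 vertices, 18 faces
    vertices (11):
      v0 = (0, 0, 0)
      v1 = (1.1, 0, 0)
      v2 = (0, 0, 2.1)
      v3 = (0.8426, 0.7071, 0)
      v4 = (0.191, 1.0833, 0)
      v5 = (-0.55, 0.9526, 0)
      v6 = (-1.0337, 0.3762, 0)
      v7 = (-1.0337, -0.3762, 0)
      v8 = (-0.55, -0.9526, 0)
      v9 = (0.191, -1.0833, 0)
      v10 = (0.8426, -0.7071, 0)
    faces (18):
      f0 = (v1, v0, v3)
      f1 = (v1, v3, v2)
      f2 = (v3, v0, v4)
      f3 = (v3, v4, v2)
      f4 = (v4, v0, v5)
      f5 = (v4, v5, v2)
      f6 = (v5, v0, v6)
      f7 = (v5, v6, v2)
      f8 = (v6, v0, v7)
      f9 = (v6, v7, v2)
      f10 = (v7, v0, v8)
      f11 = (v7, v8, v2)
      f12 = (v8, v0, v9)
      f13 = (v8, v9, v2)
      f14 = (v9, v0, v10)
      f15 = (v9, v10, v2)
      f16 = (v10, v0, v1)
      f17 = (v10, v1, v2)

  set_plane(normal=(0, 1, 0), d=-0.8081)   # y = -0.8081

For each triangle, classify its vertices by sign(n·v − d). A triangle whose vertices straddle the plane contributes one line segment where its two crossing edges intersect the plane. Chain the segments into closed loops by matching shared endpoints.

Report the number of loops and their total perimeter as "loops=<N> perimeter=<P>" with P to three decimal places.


Straddling triangles (6 of 18):
  (v7,v0,v8) [++-] → (-0.46657, -0.8081, 0)–(-0.671261, -0.8081, 0)  len=0.2047
  (v7,v8,v2) [+-+] → (-0.671261, -0.8081, 0)–(-0.46657, -0.8081, 0.318549)  len=0.3786
  (v8,v0,v9) [-+-] → (-0.46657, -0.8081, 0)–(0.142479, -0.8081, 0)  len=0.6090
  (v8,v9,v2) [--+] → (0.142479, -0.8081, 0.533481)–(-0.46657, -0.8081, 0.318549)  len=0.6459
  (v9,v0,v10) [-++] → (0.142479, -0.8081, 0)–(0.667662, -0.8081, 0)  len=0.5252
  (v9,v10,v2) [-++] → (0.667662, -0.8081, 0)–(0.142479, -0.8081, 0.533481)  len=0.7486

Chained into 1 loop(s):
  loop 1: 6 segments, perimeter = 3.1120
Total perimeter = 3.112

loops=1 perimeter=3.112


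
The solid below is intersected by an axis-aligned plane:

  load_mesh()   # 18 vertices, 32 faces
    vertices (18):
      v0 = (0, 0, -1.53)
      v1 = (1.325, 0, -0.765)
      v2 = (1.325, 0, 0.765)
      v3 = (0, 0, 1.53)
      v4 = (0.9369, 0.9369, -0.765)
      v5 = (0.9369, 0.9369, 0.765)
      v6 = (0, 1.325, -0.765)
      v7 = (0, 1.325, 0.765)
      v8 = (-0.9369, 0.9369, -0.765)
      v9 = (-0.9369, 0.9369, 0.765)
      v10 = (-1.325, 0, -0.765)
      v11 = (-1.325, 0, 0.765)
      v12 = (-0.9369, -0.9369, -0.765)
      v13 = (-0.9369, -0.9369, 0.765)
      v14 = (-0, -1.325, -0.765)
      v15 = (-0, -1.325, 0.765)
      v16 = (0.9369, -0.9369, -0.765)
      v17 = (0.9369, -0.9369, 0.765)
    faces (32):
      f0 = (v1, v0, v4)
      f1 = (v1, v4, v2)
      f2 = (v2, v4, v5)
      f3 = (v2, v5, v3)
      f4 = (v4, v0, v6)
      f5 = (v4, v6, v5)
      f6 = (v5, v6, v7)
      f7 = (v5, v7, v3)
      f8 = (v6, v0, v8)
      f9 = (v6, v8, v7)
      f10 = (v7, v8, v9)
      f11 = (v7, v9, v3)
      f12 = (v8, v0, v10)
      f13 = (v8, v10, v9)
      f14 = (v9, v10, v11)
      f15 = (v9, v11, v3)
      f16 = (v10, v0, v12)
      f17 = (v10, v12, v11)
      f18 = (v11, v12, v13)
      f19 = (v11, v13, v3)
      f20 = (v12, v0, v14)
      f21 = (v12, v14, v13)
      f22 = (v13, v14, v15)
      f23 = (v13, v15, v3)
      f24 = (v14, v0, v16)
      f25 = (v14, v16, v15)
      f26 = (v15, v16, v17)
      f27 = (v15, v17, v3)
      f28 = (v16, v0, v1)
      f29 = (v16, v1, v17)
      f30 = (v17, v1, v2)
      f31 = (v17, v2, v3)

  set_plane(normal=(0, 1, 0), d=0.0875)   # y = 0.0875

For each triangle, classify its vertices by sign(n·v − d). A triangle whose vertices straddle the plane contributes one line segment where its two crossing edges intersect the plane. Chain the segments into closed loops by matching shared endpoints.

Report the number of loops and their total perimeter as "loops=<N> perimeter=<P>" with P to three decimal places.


loops=1 perimeter=8.968

Straddling triangles (12 of 32):
  (v1,v0,v4) [--+] → (0.0875, 0.0875, -1.45855)–(1.28875, 0.0875, -0.765)  len=1.3871
  (v1,v4,v2) [-+-] → (1.28875, 0.0875, -0.765)–(1.28875, 0.0875, 0.622109)  len=1.3871
  (v2,v4,v5) [-++] → (1.28875, 0.0875, 0.622109)–(1.28875, 0.0875, 0.765)  len=0.1429
  (v2,v5,v3) [-+-] → (1.28875, 0.0875, 0.765)–(0.0875, 0.0875, 1.45855)  len=1.3871
  (v4,v0,v6) [+-+] → (0.0875, 0.0875, -1.45855)–(0, 0.0875, -1.47948)  len=0.0900
  (v5,v7,v3) [++-] → (0, 0.0875, 1.47948)–(0.0875, 0.0875, 1.45855)  len=0.0900
  (v6,v0,v8) [+-+] → (0, 0.0875, -1.47948)–(-0.0875, 0.0875, -1.45855)  len=0.0900
  (v7,v9,v3) [++-] → (-0.0875, 0.0875, 1.45855)–(0, 0.0875, 1.47948)  len=0.0900
  (v8,v0,v10) [+--] → (-0.0875, 0.0875, -1.45855)–(-1.28875, 0.0875, -0.765)  len=1.3871
  (v8,v10,v9) [+-+] → (-1.28875, 0.0875, -0.765)–(-1.28875, 0.0875, -0.622109)  len=0.1429
  (v9,v10,v11) [+--] → (-1.28875, 0.0875, -0.622109)–(-1.28875, 0.0875, 0.765)  len=1.3871
  (v9,v11,v3) [+--] → (-1.28875, 0.0875, 0.765)–(-0.0875, 0.0875, 1.45855)  len=1.3871

Chained into 1 loop(s):
  loop 1: 12 segments, perimeter = 8.9682
Total perimeter = 8.968


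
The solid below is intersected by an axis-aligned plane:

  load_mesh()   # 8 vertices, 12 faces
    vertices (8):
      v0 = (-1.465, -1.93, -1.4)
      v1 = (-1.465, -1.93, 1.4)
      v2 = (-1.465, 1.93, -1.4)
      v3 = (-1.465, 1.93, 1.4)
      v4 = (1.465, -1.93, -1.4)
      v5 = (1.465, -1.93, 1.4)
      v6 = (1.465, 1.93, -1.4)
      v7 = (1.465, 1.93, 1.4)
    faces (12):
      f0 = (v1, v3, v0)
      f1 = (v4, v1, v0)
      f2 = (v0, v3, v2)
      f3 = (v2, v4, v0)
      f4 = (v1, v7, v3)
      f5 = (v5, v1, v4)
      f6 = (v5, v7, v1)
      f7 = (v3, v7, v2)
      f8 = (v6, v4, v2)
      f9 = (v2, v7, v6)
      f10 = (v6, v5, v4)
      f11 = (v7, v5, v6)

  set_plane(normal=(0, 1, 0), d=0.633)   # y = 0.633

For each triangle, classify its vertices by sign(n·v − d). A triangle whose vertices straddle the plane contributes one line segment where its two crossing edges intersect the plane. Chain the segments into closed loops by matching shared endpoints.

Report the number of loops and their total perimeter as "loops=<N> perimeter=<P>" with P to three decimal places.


Straddling triangles (8 of 12):
  (v1,v3,v0) [-+-] → (-1.465, 0.633, 1.4)–(-1.465, 0.633, 0.459171)  len=0.9408
  (v0,v3,v2) [-++] → (-1.465, 0.633, 0.459171)–(-1.465, 0.633, -1.4)  len=1.8592
  (v2,v4,v0) [+--] → (-0.48049, 0.633, -1.4)–(-1.465, 0.633, -1.4)  len=0.9845
  (v1,v7,v3) [-++] → (0.48049, 0.633, 1.4)–(-1.465, 0.633, 1.4)  len=1.9455
  (v5,v7,v1) [-+-] → (1.465, 0.633, 1.4)–(0.48049, 0.633, 1.4)  len=0.9845
  (v6,v4,v2) [+-+] → (1.465, 0.633, -1.4)–(-0.48049, 0.633, -1.4)  len=1.9455
  (v6,v5,v4) [+--] → (1.465, 0.633, -0.459171)–(1.465, 0.633, -1.4)  len=0.9408
  (v7,v5,v6) [+-+] → (1.465, 0.633, 1.4)–(1.465, 0.633, -0.459171)  len=1.8592

Chained into 1 loop(s):
  loop 1: 8 segments, perimeter = 11.4600
Total perimeter = 11.460

loops=1 perimeter=11.460


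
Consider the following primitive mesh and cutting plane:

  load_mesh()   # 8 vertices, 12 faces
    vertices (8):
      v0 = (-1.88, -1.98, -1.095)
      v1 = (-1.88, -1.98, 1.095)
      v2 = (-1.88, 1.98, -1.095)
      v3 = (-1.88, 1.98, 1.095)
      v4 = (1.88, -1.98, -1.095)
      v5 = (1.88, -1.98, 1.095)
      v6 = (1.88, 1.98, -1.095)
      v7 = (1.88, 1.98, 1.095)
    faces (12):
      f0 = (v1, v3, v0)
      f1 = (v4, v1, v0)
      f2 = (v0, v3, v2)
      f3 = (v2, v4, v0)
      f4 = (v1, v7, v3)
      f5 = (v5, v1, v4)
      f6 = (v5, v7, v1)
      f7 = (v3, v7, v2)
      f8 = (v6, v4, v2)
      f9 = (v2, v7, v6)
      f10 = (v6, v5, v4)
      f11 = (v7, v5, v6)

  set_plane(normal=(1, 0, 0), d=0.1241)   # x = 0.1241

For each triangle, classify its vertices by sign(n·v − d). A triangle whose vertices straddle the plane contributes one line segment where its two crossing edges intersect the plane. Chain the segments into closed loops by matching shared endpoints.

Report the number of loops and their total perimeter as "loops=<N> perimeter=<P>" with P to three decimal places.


Straddling triangles (8 of 12):
  (v4,v1,v0) [+--] → (0.1241, -1.98, -0.0722816)–(0.1241, -1.98, -1.095)  len=1.0227
  (v2,v4,v0) [-+-] → (0.1241, -0.130701, -1.095)–(0.1241, -1.98, -1.095)  len=1.8493
  (v1,v7,v3) [-+-] → (0.1241, 0.130701, 1.095)–(0.1241, 1.98, 1.095)  len=1.8493
  (v5,v1,v4) [+-+] → (0.1241, -1.98, 1.095)–(0.1241, -1.98, -0.0722816)  len=1.1673
  (v5,v7,v1) [++-] → (0.1241, 0.130701, 1.095)–(0.1241, -1.98, 1.095)  len=2.1107
  (v3,v7,v2) [-+-] → (0.1241, 1.98, 1.095)–(0.1241, 1.98, 0.0722816)  len=1.0227
  (v6,v4,v2) [++-] → (0.1241, -0.130701, -1.095)–(0.1241, 1.98, -1.095)  len=2.1107
  (v2,v7,v6) [-++] → (0.1241, 1.98, 0.0722816)–(0.1241, 1.98, -1.095)  len=1.1673

Chained into 1 loop(s):
  loop 1: 8 segments, perimeter = 12.3000
Total perimeter = 12.300

loops=1 perimeter=12.300


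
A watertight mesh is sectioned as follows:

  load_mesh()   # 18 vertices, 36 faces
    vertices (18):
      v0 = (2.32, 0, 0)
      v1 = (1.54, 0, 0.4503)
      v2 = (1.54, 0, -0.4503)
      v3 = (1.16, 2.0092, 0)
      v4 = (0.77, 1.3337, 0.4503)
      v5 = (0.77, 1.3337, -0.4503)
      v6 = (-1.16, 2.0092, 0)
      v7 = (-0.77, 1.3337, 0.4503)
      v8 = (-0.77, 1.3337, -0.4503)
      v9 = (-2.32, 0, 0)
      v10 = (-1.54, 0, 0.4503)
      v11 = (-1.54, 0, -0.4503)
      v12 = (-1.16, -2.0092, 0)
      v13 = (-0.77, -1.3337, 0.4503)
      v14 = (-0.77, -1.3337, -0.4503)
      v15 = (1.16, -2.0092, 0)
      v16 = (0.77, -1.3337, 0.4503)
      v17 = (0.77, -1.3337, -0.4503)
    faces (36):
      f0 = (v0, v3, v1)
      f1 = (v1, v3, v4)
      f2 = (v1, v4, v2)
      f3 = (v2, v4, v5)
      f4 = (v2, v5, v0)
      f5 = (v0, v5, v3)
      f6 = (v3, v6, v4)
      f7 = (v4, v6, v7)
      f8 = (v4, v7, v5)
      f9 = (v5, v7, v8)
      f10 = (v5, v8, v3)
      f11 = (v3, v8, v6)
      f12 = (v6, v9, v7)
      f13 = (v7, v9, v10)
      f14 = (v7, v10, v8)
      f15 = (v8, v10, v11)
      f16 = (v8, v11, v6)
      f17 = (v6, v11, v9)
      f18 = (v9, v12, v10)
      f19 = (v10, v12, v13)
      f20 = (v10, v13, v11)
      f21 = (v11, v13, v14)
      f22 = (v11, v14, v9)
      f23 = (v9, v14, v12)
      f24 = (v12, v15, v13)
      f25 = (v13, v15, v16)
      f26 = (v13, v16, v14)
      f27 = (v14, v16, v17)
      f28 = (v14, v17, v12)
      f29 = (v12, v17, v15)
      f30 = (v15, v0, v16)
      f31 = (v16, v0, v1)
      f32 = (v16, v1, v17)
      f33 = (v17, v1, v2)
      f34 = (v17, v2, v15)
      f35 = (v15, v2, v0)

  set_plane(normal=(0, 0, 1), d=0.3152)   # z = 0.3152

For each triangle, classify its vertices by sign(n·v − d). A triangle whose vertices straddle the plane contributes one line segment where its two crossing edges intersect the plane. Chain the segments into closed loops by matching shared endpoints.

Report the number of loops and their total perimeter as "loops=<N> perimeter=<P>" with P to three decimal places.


Straddling triangles (24 of 36):
  (v0,v3,v1) [--+] → (1.42599, 0.602805, 0.3152)–(1.77402, 0, 0.3152)  len=0.6961
  (v1,v3,v4) [+-+] → (1.42599, 0.602805, 0.3152)–(0.887009, 1.53637, 0.3152)  len=1.0780
  (v1,v4,v2) [++-] → (0.885509, 1.13363, 0.3152)–(1.54, 0, 0.3152)  len=1.3090
  (v2,v4,v5) [-+-] → (0.885509, 1.13363, 0.3152)–(0.77, 1.3337, 0.3152)  len=0.2310
  (v3,v6,v4) [--+] → (0.190957, 1.53637, 0.3152)–(0.887009, 1.53637, 0.3152)  len=0.6961
  (v4,v6,v7) [+-+] → (0.190957, 1.53637, 0.3152)–(-0.887009, 1.53637, 0.3152)  len=1.0780
  (v4,v7,v5) [++-] → (-0.538983, 1.3337, 0.3152)–(0.77, 1.3337, 0.3152)  len=1.3090
  (v5,v7,v8) [-+-] → (-0.538983, 1.3337, 0.3152)–(-0.77, 1.3337, 0.3152)  len=0.2310
  (v6,v9,v7) [--+] → (-1.23503, 0.93356, 0.3152)–(-0.887009, 1.53637, 0.3152)  len=0.6961
  (v7,v9,v10) [+-+] → (-1.23503, 0.93356, 0.3152)–(-1.77402, 0, 0.3152)  len=1.0780
  (v7,v10,v8) [++-] → (-1.42449, 0.20007, 0.3152)–(-0.77, 1.3337, 0.3152)  len=1.3090
  (v8,v10,v11) [-+-] → (-1.42449, 0.20007, 0.3152)–(-1.54, 0, 0.3152)  len=0.2310
  (v9,v12,v10) [--+] → (-1.42599, -0.602805, 0.3152)–(-1.77402, 0, 0.3152)  len=0.6961
  (v10,v12,v13) [+-+] → (-1.42599, -0.602805, 0.3152)–(-0.887009, -1.53637, 0.3152)  len=1.0780
  (v10,v13,v11) [++-] → (-0.885509, -1.13363, 0.3152)–(-1.54, 0, 0.3152)  len=1.3090
  (v11,v13,v14) [-+-] → (-0.885509, -1.13363, 0.3152)–(-0.77, -1.3337, 0.3152)  len=0.2310
  (v12,v15,v13) [--+] → (-0.190957, -1.53637, 0.3152)–(-0.887009, -1.53637, 0.3152)  len=0.6961
  (v13,v15,v16) [+-+] → (-0.190957, -1.53637, 0.3152)–(0.887009, -1.53637, 0.3152)  len=1.0780
  (v13,v16,v14) [++-] → (0.538983, -1.3337, 0.3152)–(-0.77, -1.3337, 0.3152)  len=1.3090
  (v14,v16,v17) [-+-] → (0.538983, -1.3337, 0.3152)–(0.77, -1.3337, 0.3152)  len=0.2310
  (v15,v0,v16) [--+] → (1.23503, -0.93356, 0.3152)–(0.887009, -1.53637, 0.3152)  len=0.6961
  (v16,v0,v1) [+-+] → (1.23503, -0.93356, 0.3152)–(1.77402, 0, 0.3152)  len=1.0780
  (v16,v1,v17) [++-] → (1.42449, -0.20007, 0.3152)–(0.77, -1.3337, 0.3152)  len=1.3090
  (v17,v1,v2) [-+-] → (1.42449, -0.20007, 0.3152)–(1.54, 0, 0.3152)  len=0.2310

Chained into 2 loop(s):
  loop 1: 12 segments, perimeter = 10.6442
  loop 2: 12 segments, perimeter = 9.2401
Total perimeter = 19.884

loops=2 perimeter=19.884


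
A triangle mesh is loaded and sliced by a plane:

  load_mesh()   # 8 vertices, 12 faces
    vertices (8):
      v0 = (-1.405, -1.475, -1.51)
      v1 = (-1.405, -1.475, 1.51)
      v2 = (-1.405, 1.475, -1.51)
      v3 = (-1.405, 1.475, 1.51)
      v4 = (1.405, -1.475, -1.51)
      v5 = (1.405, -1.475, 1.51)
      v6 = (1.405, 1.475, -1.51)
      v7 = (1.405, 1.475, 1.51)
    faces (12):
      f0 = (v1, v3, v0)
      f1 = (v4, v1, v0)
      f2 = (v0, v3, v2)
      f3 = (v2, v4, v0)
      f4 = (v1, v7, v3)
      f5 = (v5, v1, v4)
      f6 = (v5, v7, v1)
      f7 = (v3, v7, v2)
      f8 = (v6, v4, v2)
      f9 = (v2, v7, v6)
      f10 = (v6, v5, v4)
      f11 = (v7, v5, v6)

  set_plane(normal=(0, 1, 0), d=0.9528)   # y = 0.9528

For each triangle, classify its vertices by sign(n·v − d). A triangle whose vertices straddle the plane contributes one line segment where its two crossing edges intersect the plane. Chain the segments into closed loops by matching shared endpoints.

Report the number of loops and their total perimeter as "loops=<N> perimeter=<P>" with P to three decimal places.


Straddling triangles (8 of 12):
  (v1,v3,v0) [-+-] → (-1.405, 0.9528, 1.51)–(-1.405, 0.9528, 0.975409)  len=0.5346
  (v0,v3,v2) [-++] → (-1.405, 0.9528, 0.975409)–(-1.405, 0.9528, -1.51)  len=2.4854
  (v2,v4,v0) [+--] → (-0.907582, 0.9528, -1.51)–(-1.405, 0.9528, -1.51)  len=0.4974
  (v1,v7,v3) [-++] → (0.907582, 0.9528, 1.51)–(-1.405, 0.9528, 1.51)  len=2.3126
  (v5,v7,v1) [-+-] → (1.405, 0.9528, 1.51)–(0.907582, 0.9528, 1.51)  len=0.4974
  (v6,v4,v2) [+-+] → (1.405, 0.9528, -1.51)–(-0.907582, 0.9528, -1.51)  len=2.3126
  (v6,v5,v4) [+--] → (1.405, 0.9528, -0.975409)–(1.405, 0.9528, -1.51)  len=0.5346
  (v7,v5,v6) [+-+] → (1.405, 0.9528, 1.51)–(1.405, 0.9528, -0.975409)  len=2.4854

Chained into 1 loop(s):
  loop 1: 8 segments, perimeter = 11.6600
Total perimeter = 11.660

loops=1 perimeter=11.660


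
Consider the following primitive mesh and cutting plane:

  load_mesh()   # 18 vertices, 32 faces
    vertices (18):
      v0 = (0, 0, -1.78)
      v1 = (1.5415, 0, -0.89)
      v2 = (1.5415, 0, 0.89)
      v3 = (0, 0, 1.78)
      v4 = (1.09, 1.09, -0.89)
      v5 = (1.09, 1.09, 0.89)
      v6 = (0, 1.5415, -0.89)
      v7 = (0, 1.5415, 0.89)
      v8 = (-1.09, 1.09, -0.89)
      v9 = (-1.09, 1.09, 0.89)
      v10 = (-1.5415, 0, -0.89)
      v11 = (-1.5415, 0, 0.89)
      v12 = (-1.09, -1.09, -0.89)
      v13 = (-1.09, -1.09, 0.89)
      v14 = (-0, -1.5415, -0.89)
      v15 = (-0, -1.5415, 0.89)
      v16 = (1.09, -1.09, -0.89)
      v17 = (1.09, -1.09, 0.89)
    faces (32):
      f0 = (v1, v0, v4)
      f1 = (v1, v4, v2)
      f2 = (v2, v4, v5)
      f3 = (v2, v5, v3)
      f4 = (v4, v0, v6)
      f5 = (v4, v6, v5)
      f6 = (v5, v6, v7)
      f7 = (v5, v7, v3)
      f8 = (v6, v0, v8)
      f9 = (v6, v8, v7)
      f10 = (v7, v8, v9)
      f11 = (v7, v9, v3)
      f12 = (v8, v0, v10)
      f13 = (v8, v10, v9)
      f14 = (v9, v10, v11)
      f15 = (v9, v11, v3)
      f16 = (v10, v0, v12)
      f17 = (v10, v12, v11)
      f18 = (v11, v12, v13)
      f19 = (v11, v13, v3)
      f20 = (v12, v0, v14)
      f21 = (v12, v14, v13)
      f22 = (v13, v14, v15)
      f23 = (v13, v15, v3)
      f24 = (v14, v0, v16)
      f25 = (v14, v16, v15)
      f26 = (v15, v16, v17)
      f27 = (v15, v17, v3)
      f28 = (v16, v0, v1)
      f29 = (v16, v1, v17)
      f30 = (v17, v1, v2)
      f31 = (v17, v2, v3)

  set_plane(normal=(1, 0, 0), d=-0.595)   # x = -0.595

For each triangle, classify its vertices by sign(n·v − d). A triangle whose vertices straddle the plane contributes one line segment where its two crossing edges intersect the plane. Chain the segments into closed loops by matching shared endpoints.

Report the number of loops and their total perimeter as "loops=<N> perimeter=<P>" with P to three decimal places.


loops=1 perimeter=9.240

Straddling triangles (12 of 32):
  (v6,v0,v8) [++-] → (-0.595, 0.595, -1.29417)–(-0.595, 1.29504, -0.89)  len=0.8083
  (v6,v8,v7) [+-+] → (-0.595, 1.29504, -0.89)–(-0.595, 1.29504, -0.0816514)  len=0.8083
  (v7,v8,v9) [+--] → (-0.595, 1.29504, -0.0816514)–(-0.595, 1.29504, 0.89)  len=0.9717
  (v7,v9,v3) [+-+] → (-0.595, 1.29504, 0.89)–(-0.595, 0.595, 1.29417)  len=0.8083
  (v8,v0,v10) [-+-] → (-0.595, 0.595, -1.29417)–(-0.595, 0, -1.43647)  len=0.6118
  (v9,v11,v3) [--+] → (-0.595, 0, 1.43647)–(-0.595, 0.595, 1.29417)  len=0.6118
  (v10,v0,v12) [-+-] → (-0.595, 0, -1.43647)–(-0.595, -0.595, -1.29417)  len=0.6118
  (v11,v13,v3) [--+] → (-0.595, -0.595, 1.29417)–(-0.595, 0, 1.43647)  len=0.6118
  (v12,v0,v14) [-++] → (-0.595, -0.595, -1.29417)–(-0.595, -1.29504, -0.89)  len=0.8083
  (v12,v14,v13) [-+-] → (-0.595, -1.29504, -0.89)–(-0.595, -1.29504, 0.0816514)  len=0.9717
  (v13,v14,v15) [-++] → (-0.595, -1.29504, 0.0816514)–(-0.595, -1.29504, 0.89)  len=0.8083
  (v13,v15,v3) [-++] → (-0.595, -1.29504, 0.89)–(-0.595, -0.595, 1.29417)  len=0.8083

Chained into 1 loop(s):
  loop 1: 12 segments, perimeter = 9.2405
Total perimeter = 9.240


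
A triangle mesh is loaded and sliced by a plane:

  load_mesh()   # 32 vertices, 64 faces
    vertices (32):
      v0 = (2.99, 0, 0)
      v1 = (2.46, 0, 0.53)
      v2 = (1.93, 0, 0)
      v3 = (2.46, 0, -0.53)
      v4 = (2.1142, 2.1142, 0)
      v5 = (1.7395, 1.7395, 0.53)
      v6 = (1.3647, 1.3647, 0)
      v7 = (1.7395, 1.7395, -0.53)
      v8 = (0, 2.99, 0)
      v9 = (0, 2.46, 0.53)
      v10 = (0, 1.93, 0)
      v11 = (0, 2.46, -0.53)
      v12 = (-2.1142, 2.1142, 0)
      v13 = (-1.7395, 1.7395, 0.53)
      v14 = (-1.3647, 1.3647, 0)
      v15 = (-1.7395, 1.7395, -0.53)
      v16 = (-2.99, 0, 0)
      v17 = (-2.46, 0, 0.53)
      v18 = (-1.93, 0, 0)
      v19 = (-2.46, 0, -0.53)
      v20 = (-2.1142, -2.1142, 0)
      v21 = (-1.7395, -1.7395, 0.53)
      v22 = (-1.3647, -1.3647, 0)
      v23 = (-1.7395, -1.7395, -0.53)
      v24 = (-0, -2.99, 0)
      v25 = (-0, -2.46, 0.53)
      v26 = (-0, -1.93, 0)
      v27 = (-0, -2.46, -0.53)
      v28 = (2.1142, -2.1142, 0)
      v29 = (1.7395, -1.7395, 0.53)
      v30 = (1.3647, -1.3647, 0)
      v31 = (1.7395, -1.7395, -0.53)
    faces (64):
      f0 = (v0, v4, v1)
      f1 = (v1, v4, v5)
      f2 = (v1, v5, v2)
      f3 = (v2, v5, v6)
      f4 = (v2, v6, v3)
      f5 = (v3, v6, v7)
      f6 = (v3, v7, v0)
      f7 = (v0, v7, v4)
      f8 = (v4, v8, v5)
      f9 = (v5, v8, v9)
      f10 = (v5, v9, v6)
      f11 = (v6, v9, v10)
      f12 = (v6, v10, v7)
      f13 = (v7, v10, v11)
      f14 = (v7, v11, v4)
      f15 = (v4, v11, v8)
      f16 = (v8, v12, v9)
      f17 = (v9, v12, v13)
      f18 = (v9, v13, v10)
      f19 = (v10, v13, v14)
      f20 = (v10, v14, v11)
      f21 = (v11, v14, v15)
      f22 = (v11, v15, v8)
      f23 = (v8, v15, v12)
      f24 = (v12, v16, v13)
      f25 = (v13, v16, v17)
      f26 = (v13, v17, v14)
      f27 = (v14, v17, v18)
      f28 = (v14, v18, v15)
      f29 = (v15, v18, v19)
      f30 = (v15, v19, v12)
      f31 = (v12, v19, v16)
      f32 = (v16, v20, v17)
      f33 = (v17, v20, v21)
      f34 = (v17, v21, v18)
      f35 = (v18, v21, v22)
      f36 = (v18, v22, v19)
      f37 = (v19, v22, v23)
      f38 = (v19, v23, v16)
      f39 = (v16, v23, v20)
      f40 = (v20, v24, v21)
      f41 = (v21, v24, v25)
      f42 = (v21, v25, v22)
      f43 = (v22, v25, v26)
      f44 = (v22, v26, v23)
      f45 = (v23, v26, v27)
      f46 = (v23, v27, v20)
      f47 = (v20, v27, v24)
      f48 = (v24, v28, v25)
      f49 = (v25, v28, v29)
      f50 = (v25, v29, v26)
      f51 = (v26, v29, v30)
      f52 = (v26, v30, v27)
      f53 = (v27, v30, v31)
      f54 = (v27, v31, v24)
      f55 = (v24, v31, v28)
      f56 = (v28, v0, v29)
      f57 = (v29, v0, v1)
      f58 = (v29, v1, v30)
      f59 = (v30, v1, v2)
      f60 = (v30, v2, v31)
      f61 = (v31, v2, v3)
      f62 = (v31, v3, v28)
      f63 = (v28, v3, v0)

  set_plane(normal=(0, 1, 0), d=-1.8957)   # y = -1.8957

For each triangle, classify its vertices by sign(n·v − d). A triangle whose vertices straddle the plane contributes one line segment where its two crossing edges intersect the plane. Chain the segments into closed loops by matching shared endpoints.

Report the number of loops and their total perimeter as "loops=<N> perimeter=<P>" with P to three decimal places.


Straddling triangles (20 of 64):
  (v16,v20,v17) [+-+] → (-2.20471, -1.8957, 0)–(-2.14994, -1.8957, 0.0547749)  len=0.0775
  (v17,v20,v21) [+-+] → (-2.14994, -1.8957, 0.0547749)–(-1.8957, -1.8957, 0.309061)  len=0.3596
  (v16,v23,v20) [++-] → (-1.8957, -1.8957, -0.309061)–(-2.20471, -1.8957, 0)  len=0.4370
  (v20,v24,v21) [--+] → (-1.52222, -1.8957, 0.463798)–(-1.8957, -1.8957, 0.309061)  len=0.4043
  (v21,v24,v25) [+--] → (-1.52222, -1.8957, 0.463798)–(-1.36239, -1.8957, 0.53)  len=0.1730
  (v21,v25,v22) [+-+] → (-1.36239, -1.8957, 0.53)–(-0.703095, -1.8957, 0.256943)  len=0.7136
  (v22,v25,v26) [+--] → (-0.703095, -1.8957, 0.256943)–(-0.0828042, -1.8957, 0)  len=0.6714
  (v22,v26,v23) [+-+] → (-0.0828042, -1.8957, 0)–(-0.313201, -1.8957, -0.0954278)  len=0.2494
  (v23,v26,v27) [+--] → (-0.313201, -1.8957, -0.0954278)–(-1.36239, -1.8957, -0.53)  len=1.1356
  (v23,v27,v20) [+--] → (-1.36239, -1.8957, -0.53)–(-1.8957, -1.8957, -0.309061)  len=0.5773
  (v25,v28,v29) [--+] → (1.8957, -1.8957, 0.309061)–(1.36239, -1.8957, 0.53)  len=0.5773
  (v25,v29,v26) [-+-] → (1.36239, -1.8957, 0.53)–(0.313201, -1.8957, 0.0954278)  len=1.1356
  (v26,v29,v30) [-++] → (0.313201, -1.8957, 0.0954278)–(0.0828042, -1.8957, 0)  len=0.2494
  (v26,v30,v27) [-+-] → (0.0828042, -1.8957, 0)–(0.703095, -1.8957, -0.256943)  len=0.6714
  (v27,v30,v31) [-++] → (0.703095, -1.8957, -0.256943)–(1.36239, -1.8957, -0.53)  len=0.7136
  (v27,v31,v24) [-+-] → (1.36239, -1.8957, -0.53)–(1.52222, -1.8957, -0.463798)  len=0.1730
  (v24,v31,v28) [-+-] → (1.52222, -1.8957, -0.463798)–(1.8957, -1.8957, -0.309061)  len=0.4043
  (v28,v0,v29) [-++] → (2.20471, -1.8957, 0)–(1.8957, -1.8957, 0.309061)  len=0.4370
  (v31,v3,v28) [++-] → (2.14994, -1.8957, -0.0547749)–(1.8957, -1.8957, -0.309061)  len=0.3596
  (v28,v3,v0) [-++] → (2.14994, -1.8957, -0.0547749)–(2.20471, -1.8957, 0)  len=0.0775

Chained into 2 loop(s):
  loop 1: 10 segments, perimeter = 4.7986
  loop 2: 10 segments, perimeter = 4.7986
Total perimeter = 9.597

loops=2 perimeter=9.597
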